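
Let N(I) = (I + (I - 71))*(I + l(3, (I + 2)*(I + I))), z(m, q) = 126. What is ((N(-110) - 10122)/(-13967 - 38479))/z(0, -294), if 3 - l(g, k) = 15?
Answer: -235/61187 ≈ -0.0038407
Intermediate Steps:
l(g, k) = -12 (l(g, k) = 3 - 1*15 = 3 - 15 = -12)
N(I) = (-71 + 2*I)*(-12 + I) (N(I) = (I + (I - 71))*(I - 12) = (I + (-71 + I))*(-12 + I) = (-71 + 2*I)*(-12 + I))
((N(-110) - 10122)/(-13967 - 38479))/z(0, -294) = (((852 - 95*(-110) + 2*(-110)²) - 10122)/(-13967 - 38479))/126 = (((852 + 10450 + 2*12100) - 10122)/(-52446))*(1/126) = (((852 + 10450 + 24200) - 10122)*(-1/52446))*(1/126) = ((35502 - 10122)*(-1/52446))*(1/126) = (25380*(-1/52446))*(1/126) = -4230/8741*1/126 = -235/61187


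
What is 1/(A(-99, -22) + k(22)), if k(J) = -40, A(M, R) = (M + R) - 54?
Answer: -1/215 ≈ -0.0046512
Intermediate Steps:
A(M, R) = -54 + M + R
1/(A(-99, -22) + k(22)) = 1/((-54 - 99 - 22) - 40) = 1/(-175 - 40) = 1/(-215) = -1/215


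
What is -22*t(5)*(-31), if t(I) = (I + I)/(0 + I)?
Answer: 1364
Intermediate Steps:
t(I) = 2 (t(I) = (2*I)/I = 2)
-22*t(5)*(-31) = -22*2*(-31) = -44*(-31) = 1364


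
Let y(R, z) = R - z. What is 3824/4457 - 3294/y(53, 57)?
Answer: 7348327/8914 ≈ 824.36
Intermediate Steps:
3824/4457 - 3294/y(53, 57) = 3824/4457 - 3294/(53 - 1*57) = 3824*(1/4457) - 3294/(53 - 57) = 3824/4457 - 3294/(-4) = 3824/4457 - 3294*(-¼) = 3824/4457 + 1647/2 = 7348327/8914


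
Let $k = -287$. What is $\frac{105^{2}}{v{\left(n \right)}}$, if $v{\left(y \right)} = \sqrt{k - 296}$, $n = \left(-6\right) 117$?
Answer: $- \frac{11025 i \sqrt{583}}{583} \approx - 456.61 i$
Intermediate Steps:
$n = -702$
$v{\left(y \right)} = i \sqrt{583}$ ($v{\left(y \right)} = \sqrt{-287 - 296} = \sqrt{-583} = i \sqrt{583}$)
$\frac{105^{2}}{v{\left(n \right)}} = \frac{105^{2}}{i \sqrt{583}} = 11025 \left(- \frac{i \sqrt{583}}{583}\right) = - \frac{11025 i \sqrt{583}}{583}$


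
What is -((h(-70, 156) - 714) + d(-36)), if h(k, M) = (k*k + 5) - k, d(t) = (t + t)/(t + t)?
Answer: -4262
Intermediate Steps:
d(t) = 1 (d(t) = (2*t)/((2*t)) = (2*t)*(1/(2*t)) = 1)
h(k, M) = 5 + k² - k (h(k, M) = (k² + 5) - k = (5 + k²) - k = 5 + k² - k)
-((h(-70, 156) - 714) + d(-36)) = -(((5 + (-70)² - 1*(-70)) - 714) + 1) = -(((5 + 4900 + 70) - 714) + 1) = -((4975 - 714) + 1) = -(4261 + 1) = -1*4262 = -4262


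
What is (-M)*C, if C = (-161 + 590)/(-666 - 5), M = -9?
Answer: -351/61 ≈ -5.7541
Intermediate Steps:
C = -39/61 (C = 429/(-671) = 429*(-1/671) = -39/61 ≈ -0.63934)
(-M)*C = -1*(-9)*(-39/61) = 9*(-39/61) = -351/61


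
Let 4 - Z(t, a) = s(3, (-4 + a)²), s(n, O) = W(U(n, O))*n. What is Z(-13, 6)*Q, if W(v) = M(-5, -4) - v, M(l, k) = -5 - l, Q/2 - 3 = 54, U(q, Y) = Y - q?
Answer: 798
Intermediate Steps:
Q = 114 (Q = 6 + 2*54 = 6 + 108 = 114)
W(v) = -v (W(v) = (-5 - 1*(-5)) - v = (-5 + 5) - v = 0 - v = -v)
s(n, O) = n*(n - O) (s(n, O) = (-(O - n))*n = (n - O)*n = n*(n - O))
Z(t, a) = -5 + 3*(-4 + a)² (Z(t, a) = 4 - 3*(3 - (-4 + a)²) = 4 - (9 - 3*(-4 + a)²) = 4 + (-9 + 3*(-4 + a)²) = -5 + 3*(-4 + a)²)
Z(-13, 6)*Q = (-5 + 3*(-4 + 6)²)*114 = (-5 + 3*2²)*114 = (-5 + 3*4)*114 = (-5 + 12)*114 = 7*114 = 798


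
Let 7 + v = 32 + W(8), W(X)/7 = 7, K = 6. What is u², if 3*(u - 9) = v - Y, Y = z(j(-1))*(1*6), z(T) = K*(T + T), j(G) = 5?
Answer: 67081/9 ≈ 7453.4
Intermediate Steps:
W(X) = 49 (W(X) = 7*7 = 49)
z(T) = 12*T (z(T) = 6*(T + T) = 6*(2*T) = 12*T)
Y = 360 (Y = (12*5)*(1*6) = 60*6 = 360)
v = 74 (v = -7 + (32 + 49) = -7 + 81 = 74)
u = -259/3 (u = 9 + (74 - 1*360)/3 = 9 + (74 - 360)/3 = 9 + (⅓)*(-286) = 9 - 286/3 = -259/3 ≈ -86.333)
u² = (-259/3)² = 67081/9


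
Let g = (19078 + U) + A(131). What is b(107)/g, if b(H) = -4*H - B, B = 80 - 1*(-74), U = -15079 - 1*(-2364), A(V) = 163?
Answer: -291/3263 ≈ -0.089182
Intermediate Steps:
U = -12715 (U = -15079 + 2364 = -12715)
B = 154 (B = 80 + 74 = 154)
g = 6526 (g = (19078 - 12715) + 163 = 6363 + 163 = 6526)
b(H) = -154 - 4*H (b(H) = -4*H - 1*154 = -4*H - 154 = -154 - 4*H)
b(107)/g = (-154 - 4*107)/6526 = (-154 - 428)*(1/6526) = -582*1/6526 = -291/3263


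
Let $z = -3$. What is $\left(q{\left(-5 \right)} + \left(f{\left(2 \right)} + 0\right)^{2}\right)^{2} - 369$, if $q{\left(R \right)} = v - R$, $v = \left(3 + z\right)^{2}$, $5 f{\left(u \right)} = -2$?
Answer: $- \frac{213984}{625} \approx -342.37$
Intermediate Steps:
$f{\left(u \right)} = - \frac{2}{5}$ ($f{\left(u \right)} = \frac{1}{5} \left(-2\right) = - \frac{2}{5}$)
$v = 0$ ($v = \left(3 - 3\right)^{2} = 0^{2} = 0$)
$q{\left(R \right)} = - R$ ($q{\left(R \right)} = 0 - R = - R$)
$\left(q{\left(-5 \right)} + \left(f{\left(2 \right)} + 0\right)^{2}\right)^{2} - 369 = \left(\left(-1\right) \left(-5\right) + \left(- \frac{2}{5} + 0\right)^{2}\right)^{2} - 369 = \left(5 + \left(- \frac{2}{5}\right)^{2}\right)^{2} - 369 = \left(5 + \frac{4}{25}\right)^{2} - 369 = \left(\frac{129}{25}\right)^{2} - 369 = \frac{16641}{625} - 369 = - \frac{213984}{625}$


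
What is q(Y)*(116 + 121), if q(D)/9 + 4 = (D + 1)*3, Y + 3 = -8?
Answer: -72522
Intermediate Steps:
Y = -11 (Y = -3 - 8 = -11)
q(D) = -9 + 27*D (q(D) = -36 + 9*((D + 1)*3) = -36 + 9*((1 + D)*3) = -36 + 9*(3 + 3*D) = -36 + (27 + 27*D) = -9 + 27*D)
q(Y)*(116 + 121) = (-9 + 27*(-11))*(116 + 121) = (-9 - 297)*237 = -306*237 = -72522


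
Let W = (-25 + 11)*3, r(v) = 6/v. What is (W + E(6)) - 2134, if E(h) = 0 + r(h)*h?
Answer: -2170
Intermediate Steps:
W = -42 (W = -14*3 = -42)
E(h) = 6 (E(h) = 0 + (6/h)*h = 0 + 6 = 6)
(W + E(6)) - 2134 = (-42 + 6) - 2134 = -36 - 2134 = -2170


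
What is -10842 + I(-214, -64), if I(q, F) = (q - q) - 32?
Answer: -10874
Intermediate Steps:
I(q, F) = -32 (I(q, F) = 0 - 32 = -32)
-10842 + I(-214, -64) = -10842 - 32 = -10874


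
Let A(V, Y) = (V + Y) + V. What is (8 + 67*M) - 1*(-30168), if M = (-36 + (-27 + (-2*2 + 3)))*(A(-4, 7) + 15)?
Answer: -29856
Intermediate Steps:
A(V, Y) = Y + 2*V
M = -896 (M = (-36 + (-27 + (-2*2 + 3)))*((7 + 2*(-4)) + 15) = (-36 + (-27 + (-4 + 3)))*((7 - 8) + 15) = (-36 + (-27 - 1))*(-1 + 15) = (-36 - 28)*14 = -64*14 = -896)
(8 + 67*M) - 1*(-30168) = (8 + 67*(-896)) - 1*(-30168) = (8 - 60032) + 30168 = -60024 + 30168 = -29856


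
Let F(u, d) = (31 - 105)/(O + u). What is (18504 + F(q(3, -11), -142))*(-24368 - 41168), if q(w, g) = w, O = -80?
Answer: -93381066752/77 ≈ -1.2127e+9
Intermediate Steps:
F(u, d) = -74/(-80 + u) (F(u, d) = (31 - 105)/(-80 + u) = -74/(-80 + u))
(18504 + F(q(3, -11), -142))*(-24368 - 41168) = (18504 - 74/(-80 + 3))*(-24368 - 41168) = (18504 - 74/(-77))*(-65536) = (18504 - 74*(-1/77))*(-65536) = (18504 + 74/77)*(-65536) = (1424882/77)*(-65536) = -93381066752/77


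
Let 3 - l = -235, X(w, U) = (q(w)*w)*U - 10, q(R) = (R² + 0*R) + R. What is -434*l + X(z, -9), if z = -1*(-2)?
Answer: -103410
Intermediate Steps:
q(R) = R + R² (q(R) = (R² + 0) + R = R² + R = R + R²)
z = 2
X(w, U) = -10 + U*w²*(1 + w) (X(w, U) = ((w*(1 + w))*w)*U - 10 = (w²*(1 + w))*U - 10 = U*w²*(1 + w) - 10 = -10 + U*w²*(1 + w))
l = 238 (l = 3 - 1*(-235) = 3 + 235 = 238)
-434*l + X(z, -9) = -434*238 + (-10 - 9*2²*(1 + 2)) = -103292 + (-10 - 9*4*3) = -103292 + (-10 - 108) = -103292 - 118 = -103410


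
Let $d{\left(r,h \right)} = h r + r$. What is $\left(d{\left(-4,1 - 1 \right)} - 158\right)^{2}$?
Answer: $26244$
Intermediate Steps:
$d{\left(r,h \right)} = r + h r$
$\left(d{\left(-4,1 - 1 \right)} - 158\right)^{2} = \left(- 4 \left(1 + \left(1 - 1\right)\right) - 158\right)^{2} = \left(- 4 \left(1 + 0\right) - 158\right)^{2} = \left(\left(-4\right) 1 - 158\right)^{2} = \left(-4 - 158\right)^{2} = \left(-162\right)^{2} = 26244$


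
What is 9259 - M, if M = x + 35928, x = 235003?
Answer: -261672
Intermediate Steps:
M = 270931 (M = 235003 + 35928 = 270931)
9259 - M = 9259 - 1*270931 = 9259 - 270931 = -261672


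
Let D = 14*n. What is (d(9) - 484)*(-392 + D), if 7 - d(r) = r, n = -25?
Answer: 360612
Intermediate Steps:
d(r) = 7 - r
D = -350 (D = 14*(-25) = -350)
(d(9) - 484)*(-392 + D) = ((7 - 1*9) - 484)*(-392 - 350) = ((7 - 9) - 484)*(-742) = (-2 - 484)*(-742) = -486*(-742) = 360612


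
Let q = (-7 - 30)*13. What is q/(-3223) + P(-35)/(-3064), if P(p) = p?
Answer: 1586589/9875272 ≈ 0.16066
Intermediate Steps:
q = -481 (q = -37*13 = -481)
q/(-3223) + P(-35)/(-3064) = -481/(-3223) - 35/(-3064) = -481*(-1/3223) - 35*(-1/3064) = 481/3223 + 35/3064 = 1586589/9875272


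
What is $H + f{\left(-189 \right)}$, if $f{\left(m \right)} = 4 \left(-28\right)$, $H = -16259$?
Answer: $-16371$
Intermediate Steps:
$f{\left(m \right)} = -112$
$H + f{\left(-189 \right)} = -16259 - 112 = -16371$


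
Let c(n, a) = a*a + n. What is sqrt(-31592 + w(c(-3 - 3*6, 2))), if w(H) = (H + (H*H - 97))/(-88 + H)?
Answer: I*sqrt(284343)/3 ≈ 177.75*I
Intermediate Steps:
c(n, a) = n + a**2 (c(n, a) = a**2 + n = n + a**2)
w(H) = (-97 + H + H**2)/(-88 + H) (w(H) = (H + (H**2 - 97))/(-88 + H) = (H + (-97 + H**2))/(-88 + H) = (-97 + H + H**2)/(-88 + H))
sqrt(-31592 + w(c(-3 - 3*6, 2))) = sqrt(-31592 + (-97 + ((-3 - 3*6) + 2**2) + ((-3 - 3*6) + 2**2)**2)/(-88 + ((-3 - 3*6) + 2**2))) = sqrt(-31592 + (-97 + ((-3 - 18) + 4) + ((-3 - 18) + 4)**2)/(-88 + ((-3 - 18) + 4))) = sqrt(-31592 + (-97 + (-21 + 4) + (-21 + 4)**2)/(-88 + (-21 + 4))) = sqrt(-31592 + (-97 - 17 + (-17)**2)/(-88 - 17)) = sqrt(-31592 + (-97 - 17 + 289)/(-105)) = sqrt(-31592 - 1/105*175) = sqrt(-31592 - 5/3) = sqrt(-94781/3) = I*sqrt(284343)/3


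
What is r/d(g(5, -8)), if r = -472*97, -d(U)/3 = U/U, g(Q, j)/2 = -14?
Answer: 45784/3 ≈ 15261.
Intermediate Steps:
g(Q, j) = -28 (g(Q, j) = 2*(-14) = -28)
d(U) = -3 (d(U) = -3*U/U = -3*1 = -3)
r = -45784
r/d(g(5, -8)) = -45784/(-3) = -45784*(-1/3) = 45784/3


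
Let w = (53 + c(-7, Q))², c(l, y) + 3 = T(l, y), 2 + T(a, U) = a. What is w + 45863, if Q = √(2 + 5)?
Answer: 47544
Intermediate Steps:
T(a, U) = -2 + a
Q = √7 ≈ 2.6458
c(l, y) = -5 + l (c(l, y) = -3 + (-2 + l) = -5 + l)
w = 1681 (w = (53 + (-5 - 7))² = (53 - 12)² = 41² = 1681)
w + 45863 = 1681 + 45863 = 47544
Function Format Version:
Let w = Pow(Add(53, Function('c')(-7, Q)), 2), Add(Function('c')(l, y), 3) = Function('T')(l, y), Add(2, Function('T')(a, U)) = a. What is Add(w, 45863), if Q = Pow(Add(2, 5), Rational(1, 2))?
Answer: 47544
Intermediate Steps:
Function('T')(a, U) = Add(-2, a)
Q = Pow(7, Rational(1, 2)) ≈ 2.6458
Function('c')(l, y) = Add(-5, l) (Function('c')(l, y) = Add(-3, Add(-2, l)) = Add(-5, l))
w = 1681 (w = Pow(Add(53, Add(-5, -7)), 2) = Pow(Add(53, -12), 2) = Pow(41, 2) = 1681)
Add(w, 45863) = Add(1681, 45863) = 47544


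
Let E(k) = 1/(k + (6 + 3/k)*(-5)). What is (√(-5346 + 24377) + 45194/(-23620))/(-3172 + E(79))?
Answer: 43567016/72224958465 - 3856*√19031/12231153 ≈ -0.042888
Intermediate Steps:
E(k) = 1/(-30 + k - 15/k) (E(k) = 1/(k + (-30 - 15/k)) = 1/(-30 + k - 15/k))
(√(-5346 + 24377) + 45194/(-23620))/(-3172 + E(79)) = (√(-5346 + 24377) + 45194/(-23620))/(-3172 + 79/(-15 + 79² - 30*79)) = (√19031 + 45194*(-1/23620))/(-3172 + 79/(-15 + 6241 - 2370)) = (√19031 - 22597/11810)/(-3172 + 79/3856) = (-22597/11810 + √19031)/(-3172 + 79*(1/3856)) = (-22597/11810 + √19031)/(-3172 + 79/3856) = (-22597/11810 + √19031)/(-12231153/3856) = (-22597/11810 + √19031)*(-3856/12231153) = 43567016/72224958465 - 3856*√19031/12231153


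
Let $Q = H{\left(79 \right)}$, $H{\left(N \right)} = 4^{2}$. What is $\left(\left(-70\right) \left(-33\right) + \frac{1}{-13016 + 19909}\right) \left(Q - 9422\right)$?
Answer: $- \frac{149770148386}{6893} \approx -2.1728 \cdot 10^{7}$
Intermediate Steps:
$H{\left(N \right)} = 16$
$Q = 16$
$\left(\left(-70\right) \left(-33\right) + \frac{1}{-13016 + 19909}\right) \left(Q - 9422\right) = \left(\left(-70\right) \left(-33\right) + \frac{1}{-13016 + 19909}\right) \left(16 - 9422\right) = \left(2310 + \frac{1}{6893}\right) \left(-9406\right) = \frac{15922831}{6893} \left(-9406\right) = - \frac{149770148386}{6893}$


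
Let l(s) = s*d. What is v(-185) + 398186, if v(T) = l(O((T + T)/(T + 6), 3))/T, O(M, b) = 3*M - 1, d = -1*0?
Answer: 398186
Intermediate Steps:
d = 0
O(M, b) = -1 + 3*M
l(s) = 0 (l(s) = s*0 = 0)
v(T) = 0 (v(T) = 0/T = 0)
v(-185) + 398186 = 0 + 398186 = 398186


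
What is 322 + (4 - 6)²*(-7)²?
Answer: 518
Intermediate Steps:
322 + (4 - 6)²*(-7)² = 322 + (-2)²*49 = 322 + 4*49 = 322 + 196 = 518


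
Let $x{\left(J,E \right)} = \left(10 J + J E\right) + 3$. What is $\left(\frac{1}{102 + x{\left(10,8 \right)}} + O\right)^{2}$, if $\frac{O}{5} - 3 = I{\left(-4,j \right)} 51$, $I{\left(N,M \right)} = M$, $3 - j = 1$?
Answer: $\frac{22387939876}{81225} \approx 2.7563 \cdot 10^{5}$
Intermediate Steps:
$j = 2$ ($j = 3 - 1 = 2$)
$x{\left(J,E \right)} = 3 + 10 J + E J$ ($x{\left(J,E \right)} = \left(10 J + E J\right) + 3 = 3 + 10 J + E J$)
$O = 525$ ($O = 15 + 5 \cdot 2 \cdot 51 = 15 + 5 \cdot 102 = 15 + 510 = 525$)
$\left(\frac{1}{102 + x{\left(10,8 \right)}} + O\right)^{2} = \left(\frac{1}{102 + \left(3 + 10 \cdot 10 + 8 \cdot 10\right)} + 525\right)^{2} = \left(\frac{1}{102 + \left(3 + 100 + 80\right)} + 525\right)^{2} = \left(\frac{1}{102 + 183} + 525\right)^{2} = \left(\frac{1}{285} + 525\right)^{2} = \left(\frac{149626}{285}\right)^{2} = \frac{22387939876}{81225}$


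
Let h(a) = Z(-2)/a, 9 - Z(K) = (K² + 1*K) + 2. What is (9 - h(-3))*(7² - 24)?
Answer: 800/3 ≈ 266.67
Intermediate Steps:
Z(K) = 7 - K - K² (Z(K) = 9 - ((K² + 1*K) + 2) = 9 - ((K² + K) + 2) = 9 - ((K + K²) + 2) = 9 - (2 + K + K²) = 9 + (-2 - K - K²) = 7 - K - K²)
h(a) = 5/a (h(a) = (7 - 1*(-2) - 1*(-2)²)/a = (7 + 2 - 1*4)/a = (7 + 2 - 4)/a = 5/a)
(9 - h(-3))*(7² - 24) = (9 - 5/(-3))*(7² - 24) = (9 - 5*(-1)/3)*(49 - 24) = (9 - 1*(-5/3))*25 = (9 + 5/3)*25 = (32/3)*25 = 800/3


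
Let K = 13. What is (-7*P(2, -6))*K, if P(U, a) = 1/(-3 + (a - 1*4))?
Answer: 7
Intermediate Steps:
P(U, a) = 1/(-7 + a) (P(U, a) = 1/(-3 + (a - 4)) = 1/(-3 + (-4 + a)) = 1/(-7 + a))
(-7*P(2, -6))*K = -7/(-7 - 6)*13 = -7/(-13)*13 = -7*(-1/13)*13 = (7/13)*13 = 7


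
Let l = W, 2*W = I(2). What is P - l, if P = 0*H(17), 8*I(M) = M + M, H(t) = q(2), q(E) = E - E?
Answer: -¼ ≈ -0.25000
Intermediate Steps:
q(E) = 0
H(t) = 0
I(M) = M/4 (I(M) = (M + M)/8 = (2*M)/8 = M/4)
W = ¼ (W = ((¼)*2)/2 = (½)*(½) = ¼ ≈ 0.25000)
l = ¼ ≈ 0.25000
P = 0 (P = 0*0 = 0)
P - l = 0 - 1*¼ = 0 - ¼ = -¼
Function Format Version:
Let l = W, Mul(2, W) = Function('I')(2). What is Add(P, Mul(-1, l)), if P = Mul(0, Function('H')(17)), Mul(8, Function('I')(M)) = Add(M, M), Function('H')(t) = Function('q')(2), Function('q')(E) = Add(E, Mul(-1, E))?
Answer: Rational(-1, 4) ≈ -0.25000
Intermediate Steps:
Function('q')(E) = 0
Function('H')(t) = 0
Function('I')(M) = Mul(Rational(1, 4), M) (Function('I')(M) = Mul(Rational(1, 8), Add(M, M)) = Mul(Rational(1, 8), Mul(2, M)) = Mul(Rational(1, 4), M))
W = Rational(1, 4) (W = Mul(Rational(1, 2), Mul(Rational(1, 4), 2)) = Mul(Rational(1, 2), Rational(1, 2)) = Rational(1, 4) ≈ 0.25000)
l = Rational(1, 4) ≈ 0.25000
P = 0 (P = Mul(0, 0) = 0)
Add(P, Mul(-1, l)) = Add(0, Mul(-1, Rational(1, 4))) = Add(0, Rational(-1, 4)) = Rational(-1, 4)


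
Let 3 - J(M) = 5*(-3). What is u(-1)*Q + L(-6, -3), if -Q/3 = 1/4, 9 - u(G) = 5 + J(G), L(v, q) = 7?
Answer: 35/2 ≈ 17.500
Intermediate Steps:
J(M) = 18 (J(M) = 3 - 5*(-3) = 3 - 1*(-15) = 3 + 15 = 18)
u(G) = -14 (u(G) = 9 - (5 + 18) = 9 - 1*23 = 9 - 23 = -14)
Q = -3/4 ≈ -0.75000
u(-1)*Q + L(-6, -3) = -14*(-3/4) + 7 = 21/2 + 7 = 35/2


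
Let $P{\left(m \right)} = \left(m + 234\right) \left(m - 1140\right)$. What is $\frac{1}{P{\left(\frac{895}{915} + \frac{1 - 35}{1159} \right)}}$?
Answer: $- \frac{12089529}{3235384257077} \approx -3.7367 \cdot 10^{-6}$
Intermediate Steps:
$P{\left(m \right)} = \left(-1140 + m\right) \left(234 + m\right)$ ($P{\left(m \right)} = \left(234 + m\right) \left(-1140 + m\right) = \left(-1140 + m\right) \left(234 + m\right)$)
$\frac{1}{P{\left(\frac{895}{915} + \frac{1 - 35}{1159} \right)}} = \frac{1}{-266760 + \left(\frac{895}{915} + \frac{1 - 35}{1159}\right)^{2} - 906 \left(\frac{895}{915} + \frac{1 - 35}{1159}\right)} = \frac{1}{-266760 + \left(895 \cdot \frac{1}{915} + \left(1 - 35\right) \frac{1}{1159}\right)^{2} - 906 \left(895 \cdot \frac{1}{915} + \left(1 - 35\right) \frac{1}{1159}\right)} = \frac{1}{-266760 + \left(\frac{179}{183} - \frac{34}{1159}\right)^{2} - 906 \left(\frac{179}{183} - \frac{34}{1159}\right)} = \frac{1}{-266760 + \left(\frac{3299}{3477}\right)^{2} - \frac{996298}{1159}} = \frac{1}{-266760 + \frac{10883401}{12089529} - \frac{996298}{1159}} = \frac{1}{- \frac{3235384257077}{12089529}} = - \frac{12089529}{3235384257077}$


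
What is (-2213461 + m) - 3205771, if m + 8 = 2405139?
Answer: -3014101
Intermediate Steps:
m = 2405131 (m = -8 + 2405139 = 2405131)
(-2213461 + m) - 3205771 = (-2213461 + 2405131) - 3205771 = 191670 - 3205771 = -3014101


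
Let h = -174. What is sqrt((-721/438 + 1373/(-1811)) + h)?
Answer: I*sqrt(110992644435066)/793218 ≈ 13.282*I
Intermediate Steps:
sqrt((-721/438 + 1373/(-1811)) + h) = sqrt((-721/438 + 1373/(-1811)) - 174) = sqrt((-721*1/438 + 1373*(-1/1811)) - 174) = sqrt((-721/438 - 1373/1811) - 174) = sqrt(-1907105/793218 - 174) = sqrt(-139927037/793218) = I*sqrt(110992644435066)/793218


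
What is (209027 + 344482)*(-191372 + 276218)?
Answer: 46963024614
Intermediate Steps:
(209027 + 344482)*(-191372 + 276218) = 553509*84846 = 46963024614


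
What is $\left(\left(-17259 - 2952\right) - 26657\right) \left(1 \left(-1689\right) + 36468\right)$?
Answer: $-1630022172$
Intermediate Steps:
$\left(\left(-17259 - 2952\right) - 26657\right) \left(1 \left(-1689\right) + 36468\right) = \left(\left(-17259 - 2952\right) - 26657\right) \left(-1689 + 36468\right) = \left(-20211 - 26657\right) 34779 = \left(-46868\right) 34779 = -1630022172$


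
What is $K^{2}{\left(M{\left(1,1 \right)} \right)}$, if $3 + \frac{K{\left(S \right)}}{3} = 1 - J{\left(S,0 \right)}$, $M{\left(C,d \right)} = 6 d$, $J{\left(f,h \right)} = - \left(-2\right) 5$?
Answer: $1296$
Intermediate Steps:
$J{\left(f,h \right)} = 10$ ($J{\left(f,h \right)} = \left(-1\right) \left(-10\right) = 10$)
$K{\left(S \right)} = -36$ ($K{\left(S \right)} = -9 + 3 \left(1 - 10\right) = -9 + 3 \left(-9\right) = -9 - 27 = -36$)
$K^{2}{\left(M{\left(1,1 \right)} \right)} = \left(-36\right)^{2} = 1296$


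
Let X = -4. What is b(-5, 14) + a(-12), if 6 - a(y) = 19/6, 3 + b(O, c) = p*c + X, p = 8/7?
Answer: 71/6 ≈ 11.833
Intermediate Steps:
p = 8/7 (p = 8*(1/7) = 8/7 ≈ 1.1429)
b(O, c) = -7 + 8*c/7 (b(O, c) = -3 + (8*c/7 - 4) = -3 + (-4 + 8*c/7) = -7 + 8*c/7)
a(y) = 17/6 (a(y) = 6 - 19/6 = 17/6)
b(-5, 14) + a(-12) = (-7 + (8/7)*14) + 17/6 = (-7 + 16) + 17/6 = 9 + 17/6 = 71/6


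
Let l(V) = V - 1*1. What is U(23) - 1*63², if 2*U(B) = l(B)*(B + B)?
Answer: -3463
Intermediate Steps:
l(V) = -1 + V (l(V) = V - 1 = -1 + V)
U(B) = B*(-1 + B) (U(B) = ((-1 + B)*(B + B))/2 = ((-1 + B)*(2*B))/2 = (2*B*(-1 + B))/2 = B*(-1 + B))
U(23) - 1*63² = 23*(-1 + 23) - 1*63² = 23*22 - 1*3969 = 506 - 3969 = -3463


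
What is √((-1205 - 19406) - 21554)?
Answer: 3*I*√4685 ≈ 205.34*I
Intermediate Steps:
√((-1205 - 19406) - 21554) = √(-20611 - 21554) = √(-42165) = 3*I*√4685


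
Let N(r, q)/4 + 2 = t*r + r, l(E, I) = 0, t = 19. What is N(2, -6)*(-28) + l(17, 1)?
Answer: -4256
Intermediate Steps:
N(r, q) = -8 + 80*r (N(r, q) = -8 + 4*(19*r + r) = -8 + 4*(20*r) = -8 + 80*r)
N(2, -6)*(-28) + l(17, 1) = (-8 + 80*2)*(-28) + 0 = (-8 + 160)*(-28) + 0 = 152*(-28) + 0 = -4256 + 0 = -4256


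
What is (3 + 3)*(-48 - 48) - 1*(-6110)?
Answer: 5534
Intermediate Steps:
(3 + 3)*(-48 - 48) - 1*(-6110) = 6*(-96) + 6110 = -576 + 6110 = 5534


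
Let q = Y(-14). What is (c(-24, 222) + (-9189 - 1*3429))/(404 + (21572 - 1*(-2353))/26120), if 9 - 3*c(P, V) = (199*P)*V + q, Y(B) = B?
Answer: 763033112/906549 ≈ 841.69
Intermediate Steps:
q = -14
c(P, V) = 23/3 - 199*P*V/3 (c(P, V) = 3 - ((199*P)*V - 14)/3 = 3 - (199*P*V - 14)/3 = 3 - (-14 + 199*P*V)/3 = 3 + (14/3 - 199*P*V/3) = 23/3 - 199*P*V/3)
(c(-24, 222) + (-9189 - 1*3429))/(404 + (21572 - 1*(-2353))/26120) = ((23/3 - 199/3*(-24)*222) + (-9189 - 1*3429))/(404 + (21572 - 1*(-2353))/26120) = ((23/3 + 353424) + (-9189 - 3429))/(404 + (21572 + 2353)*(1/26120)) = (1060295/3 - 12618)/(404 + 23925*(1/26120)) = 1022441/(3*(404 + 4785/5224)) = 1022441/(3*(2115281/5224)) = (1022441/3)*(5224/2115281) = 763033112/906549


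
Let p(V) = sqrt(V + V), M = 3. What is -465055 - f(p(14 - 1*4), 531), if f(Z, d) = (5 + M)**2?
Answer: -465119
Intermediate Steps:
p(V) = sqrt(2)*sqrt(V) (p(V) = sqrt(2*V) = sqrt(2)*sqrt(V))
f(Z, d) = 64 (f(Z, d) = (5 + 3)**2 = 8**2 = 64)
-465055 - f(p(14 - 1*4), 531) = -465055 - 1*64 = -465055 - 64 = -465119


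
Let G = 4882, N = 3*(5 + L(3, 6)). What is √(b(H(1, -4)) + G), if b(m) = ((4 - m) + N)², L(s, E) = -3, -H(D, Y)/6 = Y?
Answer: √5078 ≈ 71.260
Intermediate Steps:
H(D, Y) = -6*Y
N = 6 (N = 3*(5 - 3) = 3*2 = 6)
b(m) = (10 - m)² (b(m) = ((4 - m) + 6)² = (10 - m)²)
√(b(H(1, -4)) + G) = √((-10 - 6*(-4))² + 4882) = √((-10 + 24)² + 4882) = √(14² + 4882) = √(196 + 4882) = √5078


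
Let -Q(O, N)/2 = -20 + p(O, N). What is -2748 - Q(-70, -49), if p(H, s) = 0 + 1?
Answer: -2786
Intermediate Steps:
p(H, s) = 1
Q(O, N) = 38 (Q(O, N) = -2*(-20 + 1) = -2*(-19) = 38)
-2748 - Q(-70, -49) = -2748 - 1*38 = -2748 - 38 = -2786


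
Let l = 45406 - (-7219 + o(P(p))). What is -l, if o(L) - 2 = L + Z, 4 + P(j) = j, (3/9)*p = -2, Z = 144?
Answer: -52489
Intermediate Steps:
p = -6 (p = 3*(-2) = -6)
P(j) = -4 + j
o(L) = 146 + L (o(L) = 2 + (L + 144) = 2 + (144 + L) = 146 + L)
l = 52489 (l = 45406 - (-7219 + (146 + (-4 - 6))) = 45406 - (-7219 + (146 - 10)) = 45406 - (-7219 + 136) = 45406 - 1*(-7083) = 45406 + 7083 = 52489)
-l = -1*52489 = -52489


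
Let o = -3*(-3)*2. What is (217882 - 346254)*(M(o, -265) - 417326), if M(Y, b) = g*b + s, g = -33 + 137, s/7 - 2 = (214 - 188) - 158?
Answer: 57227724112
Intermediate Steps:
o = 18 (o = 9*2 = 18)
s = -910 (s = 14 + 7*((214 - 188) - 158) = 14 + 7*(26 - 158) = 14 + 7*(-132) = 14 - 924 = -910)
g = 104
M(Y, b) = -910 + 104*b (M(Y, b) = 104*b - 910 = -910 + 104*b)
(217882 - 346254)*(M(o, -265) - 417326) = (217882 - 346254)*((-910 + 104*(-265)) - 417326) = -128372*((-910 - 27560) - 417326) = -128372*(-28470 - 417326) = -128372*(-445796) = 57227724112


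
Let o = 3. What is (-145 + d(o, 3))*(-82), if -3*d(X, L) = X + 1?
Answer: 35998/3 ≈ 11999.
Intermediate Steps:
d(X, L) = -⅓ - X/3 (d(X, L) = -(X + 1)/3 = -(1 + X)/3 = -⅓ - X/3)
(-145 + d(o, 3))*(-82) = (-145 + (-⅓ - ⅓*3))*(-82) = (-145 + (-⅓ - 1))*(-82) = (-145 - 4/3)*(-82) = -439/3*(-82) = 35998/3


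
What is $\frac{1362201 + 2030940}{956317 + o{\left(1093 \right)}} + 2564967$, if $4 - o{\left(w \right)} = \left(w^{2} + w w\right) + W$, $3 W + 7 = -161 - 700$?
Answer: $\frac{11024379579498}{4298063} \approx 2.565 \cdot 10^{6}$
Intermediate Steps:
$W = - \frac{868}{3}$ ($W = - \frac{7}{3} + \frac{-161 - 700}{3} = - \frac{7}{3} + \frac{1}{3} \left(-861\right) = - \frac{7}{3} - 287 = - \frac{868}{3} \approx -289.33$)
$o{\left(w \right)} = \frac{880}{3} - 2 w^{2}$ ($o{\left(w \right)} = 4 - \left(\left(w^{2} + w w\right) - \frac{868}{3}\right) = 4 - \left(\left(w^{2} + w^{2}\right) - \frac{868}{3}\right) = 4 - \left(2 w^{2} - \frac{868}{3}\right) = 4 - \left(- \frac{868}{3} + 2 w^{2}\right) = \frac{880}{3} - 2 w^{2}$)
$\frac{1362201 + 2030940}{956317 + o{\left(1093 \right)}} + 2564967 = \frac{1362201 + 2030940}{956317 + \left(\frac{880}{3} - 2 \cdot 1093^{2}\right)} + 2564967 = \frac{3393141}{956317 + \left(\frac{880}{3} - 2389298\right)} + 2564967 = \frac{3393141}{956317 - \frac{7167014}{3}} + 2564967 = \frac{3393141}{- \frac{4298063}{3}} + 2564967 = 3393141 \left(- \frac{3}{4298063}\right) + 2564967 = - \frac{10179423}{4298063} + 2564967 = \frac{11024379579498}{4298063}$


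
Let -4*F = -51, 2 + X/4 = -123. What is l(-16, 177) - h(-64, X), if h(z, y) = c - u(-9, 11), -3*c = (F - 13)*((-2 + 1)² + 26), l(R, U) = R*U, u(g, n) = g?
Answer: -11373/4 ≈ -2843.3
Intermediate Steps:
X = -500 (X = -8 + 4*(-123) = -8 - 492 = -500)
F = 51/4 (F = -¼*(-51) = 51/4 ≈ 12.750)
c = 9/4 (c = -(51/4 - 13)*((-2 + 1)² + 26)/3 = -(-1)*((-1)² + 26)/12 = -(-1)*(1 + 26)/12 = -(-1)*27/12 = -⅓*(-27/4) = 9/4 ≈ 2.2500)
h(z, y) = 45/4 (h(z, y) = 9/4 - 1*(-9) = 9/4 + 9 = 45/4)
l(-16, 177) - h(-64, X) = -16*177 - 1*45/4 = -2832 - 45/4 = -11373/4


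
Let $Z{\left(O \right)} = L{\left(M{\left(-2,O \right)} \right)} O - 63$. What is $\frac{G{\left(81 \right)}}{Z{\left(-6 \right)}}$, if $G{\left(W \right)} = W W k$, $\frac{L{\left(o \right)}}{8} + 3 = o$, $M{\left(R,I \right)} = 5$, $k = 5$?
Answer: $- \frac{10935}{53} \approx -206.32$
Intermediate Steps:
$L{\left(o \right)} = -24 + 8 o$
$Z{\left(O \right)} = -63 + 16 O$ ($Z{\left(O \right)} = \left(-24 + 8 \cdot 5\right) O - 63 = \left(-24 + 40\right) O - 63 = 16 O - 63 = -63 + 16 O$)
$G{\left(W \right)} = 5 W^{2}$ ($G{\left(W \right)} = W W 5 = W^{2} \cdot 5 = 5 W^{2}$)
$\frac{G{\left(81 \right)}}{Z{\left(-6 \right)}} = \frac{5 \cdot 81^{2}}{-63 + 16 \left(-6\right)} = \frac{5 \cdot 6561}{-63 - 96} = \frac{32805}{-159} = 32805 \left(- \frac{1}{159}\right) = - \frac{10935}{53}$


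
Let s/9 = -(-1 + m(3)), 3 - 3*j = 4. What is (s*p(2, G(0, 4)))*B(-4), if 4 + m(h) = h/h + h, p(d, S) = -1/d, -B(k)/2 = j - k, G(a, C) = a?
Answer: 33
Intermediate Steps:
j = -⅓ (j = 1 - ⅓*4 = 1 - 4/3 = -⅓ ≈ -0.33333)
B(k) = ⅔ + 2*k (B(k) = -2*(-⅓ - k) = ⅔ + 2*k)
m(h) = -3 + h (m(h) = -4 + (h/h + h) = -4 + (1 + h) = -3 + h)
s = 9 (s = 9*(-(-1 + (-3 + 3))) = 9*(-(-1 + 0)) = 9*(-1*(-1)) = 9*1 = 9)
(s*p(2, G(0, 4)))*B(-4) = (9*(-1/2))*(⅔ + 2*(-4)) = (9*(-1*½))*(⅔ - 8) = (9*(-½))*(-22/3) = -9/2*(-22/3) = 33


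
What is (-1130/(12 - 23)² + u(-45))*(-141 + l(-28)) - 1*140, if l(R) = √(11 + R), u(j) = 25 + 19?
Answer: -608294/121 + 4194*I*√17/121 ≈ -5027.2 + 142.91*I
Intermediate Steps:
u(j) = 44
(-1130/(12 - 23)² + u(-45))*(-141 + l(-28)) - 1*140 = (-1130/(12 - 23)² + 44)*(-141 + √(11 - 28)) - 1*140 = (-1130/((-11)²) + 44)*(-141 + √(-17)) - 140 = (-1130/121 + 44)*(-141 + I*√17) - 140 = 4194*(-141 + I*√17)/121 - 140 = (-591354/121 + 4194*I*√17/121) - 140 = -608294/121 + 4194*I*√17/121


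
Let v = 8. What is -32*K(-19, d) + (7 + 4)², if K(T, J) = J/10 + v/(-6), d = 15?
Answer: 347/3 ≈ 115.67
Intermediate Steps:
K(T, J) = -4/3 + J/10 (K(T, J) = J/10 + 8/(-6) = J*(⅒) + 8*(-⅙) = J/10 - 4/3 = -4/3 + J/10)
-32*K(-19, d) + (7 + 4)² = -32*(-4/3 + (⅒)*15) + (7 + 4)² = -32*(-4/3 + 3/2) + 11² = -32*⅙ + 121 = -16/3 + 121 = 347/3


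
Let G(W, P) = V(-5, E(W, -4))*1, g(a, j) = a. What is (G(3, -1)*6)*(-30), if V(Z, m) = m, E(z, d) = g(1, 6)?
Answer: -180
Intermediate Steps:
E(z, d) = 1
G(W, P) = 1 (G(W, P) = 1*1 = 1)
(G(3, -1)*6)*(-30) = (1*6)*(-30) = 6*(-30) = -180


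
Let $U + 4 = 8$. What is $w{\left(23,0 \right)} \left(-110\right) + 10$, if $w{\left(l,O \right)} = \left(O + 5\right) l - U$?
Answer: $-12200$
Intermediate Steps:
$U = 4$ ($U = -4 + 8 = 4$)
$w{\left(l,O \right)} = -4 + l \left(5 + O\right)$ ($w{\left(l,O \right)} = \left(O + 5\right) l - 4 = \left(5 + O\right) l - 4 = l \left(5 + O\right) - 4 = -4 + l \left(5 + O\right)$)
$w{\left(23,0 \right)} \left(-110\right) + 10 = \left(-4 + 5 \cdot 23 + 0 \cdot 23\right) \left(-110\right) + 10 = \left(-4 + 115 + 0\right) \left(-110\right) + 10 = 111 \left(-110\right) + 10 = -12210 + 10 = -12200$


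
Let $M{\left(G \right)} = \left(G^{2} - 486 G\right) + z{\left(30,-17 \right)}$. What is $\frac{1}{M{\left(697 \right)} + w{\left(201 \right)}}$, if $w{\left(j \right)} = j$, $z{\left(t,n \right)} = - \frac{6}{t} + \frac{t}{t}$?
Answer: $\frac{5}{736344} \approx 6.7903 \cdot 10^{-6}$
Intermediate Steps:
$z{\left(t,n \right)} = 1 - \frac{6}{t}$ ($z{\left(t,n \right)} = - \frac{6}{t} + 1 = 1 - \frac{6}{t}$)
$M{\left(G \right)} = \frac{4}{5} + G^{2} - 486 G$ ($M{\left(G \right)} = \left(G^{2} - 486 G\right) + \frac{-6 + 30}{30} = \left(G^{2} - 486 G\right) + \frac{1}{30} \cdot 24 = \left(G^{2} - 486 G\right) + \frac{4}{5} = \frac{4}{5} + G^{2} - 486 G$)
$\frac{1}{M{\left(697 \right)} + w{\left(201 \right)}} = \frac{1}{\left(\frac{4}{5} + 697^{2} - 338742\right) + 201} = \frac{1}{\left(\frac{4}{5} + 485809 - 338742\right) + 201} = \frac{1}{\frac{735339}{5} + 201} = \frac{1}{\frac{736344}{5}} = \frac{5}{736344}$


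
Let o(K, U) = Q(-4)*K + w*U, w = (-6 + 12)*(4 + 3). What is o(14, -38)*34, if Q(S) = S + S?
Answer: -58072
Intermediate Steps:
Q(S) = 2*S
w = 42 (w = 6*7 = 42)
o(K, U) = -8*K + 42*U (o(K, U) = (2*(-4))*K + 42*U = -8*K + 42*U)
o(14, -38)*34 = (-8*14 + 42*(-38))*34 = (-112 - 1596)*34 = -1708*34 = -58072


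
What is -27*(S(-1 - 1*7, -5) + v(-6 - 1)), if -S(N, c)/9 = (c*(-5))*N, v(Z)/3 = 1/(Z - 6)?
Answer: -631719/13 ≈ -48594.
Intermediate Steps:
v(Z) = 3/(-6 + Z) (v(Z) = 3/(Z - 6) = 3/(-6 + Z))
S(N, c) = 45*N*c (S(N, c) = -9*c*(-5)*N = -9*(-5*c)*N = -(-45)*N*c = 45*N*c)
-27*(S(-1 - 1*7, -5) + v(-6 - 1)) = -27*(45*(-1 - 1*7)*(-5) + 3/(-6 + (-6 - 1))) = -27*(45*(-1 - 7)*(-5) + 3/(-6 - 7)) = -27*(45*(-8)*(-5) + 3/(-13)) = -27*(1800 + 3*(-1/13)) = -27*(1800 - 3/13) = -27*23397/13 = -631719/13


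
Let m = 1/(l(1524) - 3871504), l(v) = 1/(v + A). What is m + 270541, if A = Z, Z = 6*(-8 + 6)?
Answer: 1583669651987915/5853714047 ≈ 2.7054e+5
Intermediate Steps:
Z = -12 (Z = 6*(-2) = -12)
A = -12
l(v) = 1/(-12 + v) (l(v) = 1/(v - 12) = 1/(-12 + v))
m = -1512/5853714047 (m = 1/(1/(-12 + 1524) - 3871504) = 1/(1/1512 - 3871504) = 1/(-5853714047/1512) = -1512/5853714047 ≈ -2.5830e-7)
m + 270541 = -1512/5853714047 + 270541 = 1583669651987915/5853714047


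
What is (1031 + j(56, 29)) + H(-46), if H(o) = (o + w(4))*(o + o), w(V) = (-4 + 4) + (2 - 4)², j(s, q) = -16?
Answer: 4879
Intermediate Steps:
w(V) = 4 (w(V) = 0 + (-2)² = 0 + 4 = 4)
H(o) = 2*o*(4 + o) (H(o) = (o + 4)*(o + o) = (4 + o)*(2*o) = 2*o*(4 + o))
(1031 + j(56, 29)) + H(-46) = (1031 - 16) + 2*(-46)*(4 - 46) = 1015 + 2*(-46)*(-42) = 1015 + 3864 = 4879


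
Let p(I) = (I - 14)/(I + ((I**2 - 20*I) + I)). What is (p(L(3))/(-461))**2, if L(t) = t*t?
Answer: 25/1394350281 ≈ 1.7929e-8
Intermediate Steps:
L(t) = t**2
p(I) = (-14 + I)/(I**2 - 18*I) (p(I) = (-14 + I)/(I + (I**2 - 19*I)) = (-14 + I)/(I**2 - 18*I))
(p(L(3))/(-461))**2 = (((-14 + 3**2)/((3**2)*(-18 + 3**2)))/(-461))**2 = (((-14 + 9)/(9*(-18 + 9)))*(-1/461))**2 = (((1/9)*(-5)/(-9))*(-1/461))**2 = (((1/9)*(-1/9)*(-5))*(-1/461))**2 = ((5/81)*(-1/461))**2 = (-5/37341)**2 = 25/1394350281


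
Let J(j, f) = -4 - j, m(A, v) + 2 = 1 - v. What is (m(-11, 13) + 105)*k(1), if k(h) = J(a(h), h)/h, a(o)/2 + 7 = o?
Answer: 728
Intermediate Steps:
a(o) = -14 + 2*o
m(A, v) = -1 - v (m(A, v) = -2 + (1 - v) = -1 - v)
k(h) = (10 - 2*h)/h (k(h) = (-4 - (-14 + 2*h))/h = (-4 + (14 - 2*h))/h = (10 - 2*h)/h)
(m(-11, 13) + 105)*k(1) = ((-1 - 1*13) + 105)*(-2 + 10/1) = ((-1 - 13) + 105)*(-2 + 10*1) = (-14 + 105)*(-2 + 10) = 91*8 = 728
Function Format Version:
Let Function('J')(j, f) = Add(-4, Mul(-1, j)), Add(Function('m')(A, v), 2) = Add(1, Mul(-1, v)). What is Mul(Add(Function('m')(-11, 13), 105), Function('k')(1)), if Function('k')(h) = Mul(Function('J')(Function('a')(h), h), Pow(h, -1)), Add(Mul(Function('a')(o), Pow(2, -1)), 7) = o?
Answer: 728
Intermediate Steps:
Function('a')(o) = Add(-14, Mul(2, o))
Function('m')(A, v) = Add(-1, Mul(-1, v)) (Function('m')(A, v) = Add(-2, Add(1, Mul(-1, v))) = Add(-1, Mul(-1, v)))
Function('k')(h) = Mul(Pow(h, -1), Add(10, Mul(-2, h))) (Function('k')(h) = Mul(Add(-4, Mul(-1, Add(-14, Mul(2, h)))), Pow(h, -1)) = Mul(Add(-4, Add(14, Mul(-2, h))), Pow(h, -1)) = Mul(Add(10, Mul(-2, h)), Pow(h, -1)) = Mul(Pow(h, -1), Add(10, Mul(-2, h))))
Mul(Add(Function('m')(-11, 13), 105), Function('k')(1)) = Mul(Add(Add(-1, Mul(-1, 13)), 105), Add(-2, Mul(10, Pow(1, -1)))) = Mul(Add(Add(-1, -13), 105), Add(-2, Mul(10, 1))) = Mul(Add(-14, 105), Add(-2, 10)) = Mul(91, 8) = 728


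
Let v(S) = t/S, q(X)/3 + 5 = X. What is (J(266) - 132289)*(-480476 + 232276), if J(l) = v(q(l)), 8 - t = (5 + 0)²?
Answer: 25709127852800/783 ≈ 3.2834e+10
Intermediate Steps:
q(X) = -15 + 3*X
t = -17 (t = 8 - (5 + 0)² = 8 - 1*5² = 8 - 1*25 = 8 - 25 = -17)
v(S) = -17/S
J(l) = -17/(-15 + 3*l)
(J(266) - 132289)*(-480476 + 232276) = (-17/(-15 + 3*266) - 132289)*(-480476 + 232276) = (-17/(-15 + 798) - 132289)*(-248200) = (-17/783 - 132289)*(-248200) = -103582304/783*(-248200) = 25709127852800/783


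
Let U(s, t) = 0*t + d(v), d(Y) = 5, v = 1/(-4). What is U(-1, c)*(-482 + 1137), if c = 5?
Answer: 3275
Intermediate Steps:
v = -¼ ≈ -0.25000
U(s, t) = 5 (U(s, t) = 0*t + 5 = 0 + 5 = 5)
U(-1, c)*(-482 + 1137) = 5*(-482 + 1137) = 5*655 = 3275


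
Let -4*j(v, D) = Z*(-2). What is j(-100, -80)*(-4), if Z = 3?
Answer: -6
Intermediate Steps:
j(v, D) = 3/2 (j(v, D) = -3*(-2)/4 = -¼*(-6) = 3/2)
j(-100, -80)*(-4) = (3/2)*(-4) = -6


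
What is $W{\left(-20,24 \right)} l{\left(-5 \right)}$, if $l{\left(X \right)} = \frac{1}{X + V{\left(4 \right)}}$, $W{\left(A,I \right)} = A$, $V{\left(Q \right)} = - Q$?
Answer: $\frac{20}{9} \approx 2.2222$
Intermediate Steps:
$l{\left(X \right)} = \frac{1}{-4 + X}$ ($l{\left(X \right)} = \frac{1}{X - 4} = \frac{1}{-4 + X}$)
$W{\left(-20,24 \right)} l{\left(-5 \right)} = - \frac{20}{-4 - 5} = - \frac{20}{-9} = \left(-20\right) \left(- \frac{1}{9}\right) = \frac{20}{9}$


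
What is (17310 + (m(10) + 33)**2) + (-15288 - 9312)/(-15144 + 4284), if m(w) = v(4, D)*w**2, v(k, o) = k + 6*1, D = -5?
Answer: 196276629/181 ≈ 1.0844e+6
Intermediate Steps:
v(k, o) = 6 + k (v(k, o) = k + 6 = 6 + k)
m(w) = 10*w**2 (m(w) = (6 + 4)*w**2 = 10*w**2)
(17310 + (m(10) + 33)**2) + (-15288 - 9312)/(-15144 + 4284) = (17310 + (10*10**2 + 33)**2) + (-15288 - 9312)/(-15144 + 4284) = (17310 + (10*100 + 33)**2) - 24600/(-10860) = (17310 + (1000 + 33)**2) - 24600*(-1/10860) = (17310 + 1033**2) + 410/181 = (17310 + 1067089) + 410/181 = 1084399 + 410/181 = 196276629/181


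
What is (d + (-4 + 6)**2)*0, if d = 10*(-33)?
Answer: 0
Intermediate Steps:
d = -330
(d + (-4 + 6)**2)*0 = (-330 + (-4 + 6)**2)*0 = (-330 + 2**2)*0 = (-330 + 4)*0 = -326*0 = 0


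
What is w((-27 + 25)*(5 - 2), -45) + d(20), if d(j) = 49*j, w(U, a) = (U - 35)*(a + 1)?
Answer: 2784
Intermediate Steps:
w(U, a) = (1 + a)*(-35 + U) (w(U, a) = (-35 + U)*(1 + a) = (1 + a)*(-35 + U))
w((-27 + 25)*(5 - 2), -45) + d(20) = (-35 + (-27 + 25)*(5 - 2) - 35*(-45) + ((-27 + 25)*(5 - 2))*(-45)) + 49*20 = (-35 - 2*3 + 1575 - 2*3*(-45)) + 980 = (-35 - 6 + 1575 - 6*(-45)) + 980 = (-35 - 6 + 1575 + 270) + 980 = 1804 + 980 = 2784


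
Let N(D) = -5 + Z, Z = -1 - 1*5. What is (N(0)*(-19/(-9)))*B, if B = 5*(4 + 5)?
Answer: -1045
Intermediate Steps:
Z = -6 (Z = -1 - 5 = -6)
B = 45 (B = 5*9 = 45)
N(D) = -11 (N(D) = -5 - 6 = -11)
(N(0)*(-19/(-9)))*B = -(-209)/(-9)*45 = -(-209)*(-1)/9*45 = -11*19/9*45 = -209/9*45 = -1045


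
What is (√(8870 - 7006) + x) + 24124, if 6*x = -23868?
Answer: 20146 + 2*√466 ≈ 20189.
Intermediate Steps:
x = -3978 (x = (⅙)*(-23868) = -3978)
(√(8870 - 7006) + x) + 24124 = (√(8870 - 7006) - 3978) + 24124 = (√1864 - 3978) + 24124 = (2*√466 - 3978) + 24124 = (-3978 + 2*√466) + 24124 = 20146 + 2*√466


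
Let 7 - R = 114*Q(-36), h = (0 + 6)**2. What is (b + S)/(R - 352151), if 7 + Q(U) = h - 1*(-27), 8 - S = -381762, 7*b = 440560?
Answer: -1556475/1254848 ≈ -1.2404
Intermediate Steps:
b = 440560/7 (b = (1/7)*440560 = 440560/7 ≈ 62937.)
S = 381770 (S = 8 - 1*(-381762) = 8 + 381762 = 381770)
h = 36 (h = 6**2 = 36)
Q(U) = 56 (Q(U) = -7 + (36 - 1*(-27)) = -7 + (36 + 27) = -7 + 63 = 56)
R = -6377 (R = 7 - 114*56 = 7 - 1*6384 = 7 - 6384 = -6377)
(b + S)/(R - 352151) = (440560/7 + 381770)/(-6377 - 352151) = (3112950/7)/(-358528) = (3112950/7)*(-1/358528) = -1556475/1254848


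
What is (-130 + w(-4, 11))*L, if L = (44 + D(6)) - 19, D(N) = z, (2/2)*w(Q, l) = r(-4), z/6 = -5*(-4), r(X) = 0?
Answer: -18850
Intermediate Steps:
z = 120 (z = 6*(-5*(-4)) = 6*20 = 120)
w(Q, l) = 0
D(N) = 120
L = 145 (L = (44 + 120) - 19 = 164 - 19 = 145)
(-130 + w(-4, 11))*L = (-130 + 0)*145 = -130*145 = -18850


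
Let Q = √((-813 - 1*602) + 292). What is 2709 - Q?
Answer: 2709 - I*√1123 ≈ 2709.0 - 33.511*I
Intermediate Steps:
Q = I*√1123 (Q = √((-813 - 602) + 292) = √(-1415 + 292) = √(-1123) = I*√1123 ≈ 33.511*I)
2709 - Q = 2709 - I*√1123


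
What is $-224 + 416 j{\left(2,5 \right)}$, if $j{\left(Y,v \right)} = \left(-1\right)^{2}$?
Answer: $192$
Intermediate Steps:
$j{\left(Y,v \right)} = 1$
$-224 + 416 j{\left(2,5 \right)} = -224 + 416 \cdot 1 = -224 + 416 = 192$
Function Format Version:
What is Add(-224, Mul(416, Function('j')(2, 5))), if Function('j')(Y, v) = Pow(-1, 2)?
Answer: 192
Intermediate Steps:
Function('j')(Y, v) = 1
Add(-224, Mul(416, Function('j')(2, 5))) = Add(-224, Mul(416, 1)) = Add(-224, 416) = 192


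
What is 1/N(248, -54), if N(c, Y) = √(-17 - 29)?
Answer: -I*√46/46 ≈ -0.14744*I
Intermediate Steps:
N(c, Y) = I*√46 (N(c, Y) = √(-46) = I*√46)
1/N(248, -54) = 1/(I*√46) = -I*√46/46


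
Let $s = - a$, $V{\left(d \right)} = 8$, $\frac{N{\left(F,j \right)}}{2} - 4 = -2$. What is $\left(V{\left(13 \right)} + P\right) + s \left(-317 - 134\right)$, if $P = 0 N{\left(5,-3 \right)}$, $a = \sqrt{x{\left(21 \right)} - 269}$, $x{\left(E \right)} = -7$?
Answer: $8 + 902 i \sqrt{69} \approx 8.0 + 7492.6 i$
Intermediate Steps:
$N{\left(F,j \right)} = 4$ ($N{\left(F,j \right)} = 8 + 2 \left(-2\right) = 8 - 4 = 4$)
$a = 2 i \sqrt{69}$ ($a = \sqrt{-7 - 269} = \sqrt{-276} = 2 i \sqrt{69} \approx 16.613 i$)
$P = 0$ ($P = 0 \cdot 4 = 0$)
$s = - 2 i \sqrt{69} \approx - 16.613 i$
$\left(V{\left(13 \right)} + P\right) + s \left(-317 - 134\right) = \left(8 + 0\right) + - 2 i \sqrt{69} \left(-317 - 134\right) = 8 + - 2 i \sqrt{69} \left(-317 - 134\right) = 8 + - 2 i \sqrt{69} \left(-451\right) = 8 + 902 i \sqrt{69}$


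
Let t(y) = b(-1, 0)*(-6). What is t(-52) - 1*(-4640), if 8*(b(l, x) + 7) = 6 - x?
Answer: 9355/2 ≈ 4677.5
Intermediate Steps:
b(l, x) = -25/4 - x/8 (b(l, x) = -7 + (6 - x)/8 = -7 + (¾ - x/8) = -25/4 - x/8)
t(y) = 75/2 (t(y) = (-25/4 - ⅛*0)*(-6) = (-25/4 + 0)*(-6) = -25/4*(-6) = 75/2)
t(-52) - 1*(-4640) = 75/2 - 1*(-4640) = 75/2 + 4640 = 9355/2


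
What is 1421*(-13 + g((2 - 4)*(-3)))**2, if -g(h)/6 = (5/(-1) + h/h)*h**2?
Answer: 1029089621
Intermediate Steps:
g(h) = 24*h**2 (g(h) = -6*(5/(-1) + h/h)*h**2 = -6*(5*(-1) + 1)*h**2 = -6*(-5 + 1)*h**2 = -(-24)*h**2 = 24*h**2)
1421*(-13 + g((2 - 4)*(-3)))**2 = 1421*(-13 + 24*((2 - 4)*(-3))**2)**2 = 1421*(-13 + 24*(-2*(-3))**2)**2 = 1421*(-13 + 24*6**2)**2 = 1421*(-13 + 24*36)**2 = 1421*(-13 + 864)**2 = 1421*851**2 = 1421*724201 = 1029089621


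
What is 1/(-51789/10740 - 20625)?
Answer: -3580/73854763 ≈ -4.8474e-5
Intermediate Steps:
1/(-51789/10740 - 20625) = 1/(-51789*1/10740 - 20625) = 1/(-17263/3580 - 20625) = 1/(-73854763/3580) = -3580/73854763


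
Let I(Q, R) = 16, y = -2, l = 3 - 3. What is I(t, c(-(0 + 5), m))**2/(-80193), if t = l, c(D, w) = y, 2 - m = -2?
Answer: -256/80193 ≈ -0.0031923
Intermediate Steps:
m = 4 (m = 2 - 1*(-2) = 2 + 2 = 4)
l = 0
c(D, w) = -2
t = 0
I(t, c(-(0 + 5), m))**2/(-80193) = 16**2/(-80193) = 256*(-1/80193) = -256/80193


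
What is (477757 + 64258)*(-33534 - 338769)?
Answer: -201793810545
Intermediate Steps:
(477757 + 64258)*(-33534 - 338769) = 542015*(-372303) = -201793810545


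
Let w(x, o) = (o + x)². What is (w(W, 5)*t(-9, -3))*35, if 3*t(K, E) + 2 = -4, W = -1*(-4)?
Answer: -5670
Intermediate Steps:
W = 4
t(K, E) = -2 (t(K, E) = -⅔ + (⅓)*(-4) = -⅔ - 4/3 = -2)
(w(W, 5)*t(-9, -3))*35 = ((5 + 4)²*(-2))*35 = (9²*(-2))*35 = (81*(-2))*35 = -162*35 = -5670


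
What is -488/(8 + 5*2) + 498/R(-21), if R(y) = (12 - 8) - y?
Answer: -1618/225 ≈ -7.1911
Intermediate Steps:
R(y) = 4 - y
-488/(8 + 5*2) + 498/R(-21) = -488/(8 + 5*2) + 498/(4 - 1*(-21)) = -488/(8 + 10) + 498/(4 + 21) = -488/18 + 498/25 = -488*1/18 + 498*(1/25) = -244/9 + 498/25 = -1618/225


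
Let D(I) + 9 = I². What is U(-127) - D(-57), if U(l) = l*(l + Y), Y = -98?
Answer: 25335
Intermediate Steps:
D(I) = -9 + I²
U(l) = l*(-98 + l) (U(l) = l*(l - 98) = l*(-98 + l))
U(-127) - D(-57) = -127*(-98 - 127) - (-9 + (-57)²) = -127*(-225) - (-9 + 3249) = 28575 - 1*3240 = 28575 - 3240 = 25335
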